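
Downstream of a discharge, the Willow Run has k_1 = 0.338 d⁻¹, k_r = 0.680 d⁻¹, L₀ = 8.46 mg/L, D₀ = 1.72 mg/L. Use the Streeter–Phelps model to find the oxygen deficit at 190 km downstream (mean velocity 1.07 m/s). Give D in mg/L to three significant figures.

Travel time t = x/v = 190 km / (1.07 m/s) = 190000 m / 1.07 m/s = 177600 s = 2.055 d.
k_1 L₀/(k_r−k_1) = 0.338×8.46/(0.680−0.338) = 2.859/0.3420 = 8.361 mg/L.
e^(−k_1 t) = e^(−0.338×2.055) = 0.4992; e^(−k_r t) = e^(−0.680×2.055) = 0.2472.
D = 8.361 × (0.4992 − 0.2472) + 1.72 × 0.2472 = 2.107 + 0.4252 = 2.533 mg/L.

D ≈ 2.53 mg/L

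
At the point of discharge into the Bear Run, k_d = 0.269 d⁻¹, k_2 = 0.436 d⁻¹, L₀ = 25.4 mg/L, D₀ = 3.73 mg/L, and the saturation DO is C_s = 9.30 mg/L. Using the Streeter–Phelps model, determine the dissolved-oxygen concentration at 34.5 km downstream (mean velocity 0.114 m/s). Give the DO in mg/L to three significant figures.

DO ≈ 1.43 mg/L

Travel time t = x/v = 34.5 km / (0.114 m/s) = 34500 m / 0.114 m/s = 302600 s = 3.503 d.
k_d L₀/(k_2−k_d) = 0.269×25.4/(0.436−0.269) = 6.833/0.1670 = 40.91 mg/L.
e^(−k_d t) = e^(−0.269×3.503) = 0.3898; e^(−k_2 t) = e^(−0.436×3.503) = 0.2171.
D = 40.91 × (0.3898 − 0.2171) + 3.73 × 0.2171 = 7.062 + 0.8100 = 7.872 mg/L.
DO = C_s − D = 9.30 − 7.872 = 1.428 mg/L.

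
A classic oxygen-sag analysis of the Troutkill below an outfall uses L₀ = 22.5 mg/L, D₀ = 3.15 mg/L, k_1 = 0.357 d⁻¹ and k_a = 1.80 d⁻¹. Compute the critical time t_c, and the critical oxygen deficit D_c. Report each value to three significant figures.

t_c ≈ 0.543 d; D_c ≈ 3.68 mg/L

At the critical point dD/dt = 0, so k_1 L₀ e^(−k_1 t) = k_a D. Substituting D(t) from the Streeter–Phelps equation and solving for t gives
t_c = ln[(k_a/k_1)(1 − D₀(k_a−k_1)/(k_1 L₀))] / (k_a−k_1).
Here k_a−k_1 = 1.443 d⁻¹ and 1 − D₀(k_a−k_1)/(k_1 L₀) = 1 − 3.15×1.443/(0.357×22.5) = 0.4341, so
t_c = ln(5.042 × 0.4341) / 1.443 = 0.7834 / 1.443 = 0.5429 d.
D_c = (k_1/k_a) L₀ e^(−k_1 t_c) = (0.357/1.80) × 22.5 × e^(−0.357×0.5429) = 0.1983 × 22.5 × 0.8238 = 3.676 mg/L.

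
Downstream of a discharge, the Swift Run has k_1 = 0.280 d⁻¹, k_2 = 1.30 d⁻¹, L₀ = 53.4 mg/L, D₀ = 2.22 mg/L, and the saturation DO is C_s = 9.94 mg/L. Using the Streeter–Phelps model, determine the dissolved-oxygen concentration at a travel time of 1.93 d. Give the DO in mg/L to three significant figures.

k_1 L₀/(k_2−k_1) = 0.280×53.4/(1.30−0.280) = 14.95/1.020 = 14.66 mg/L.
e^(−k_1 t) = e^(−0.280×1.930) = 0.5825; e^(−k_2 t) = e^(−1.30×1.930) = 0.08135.
D = 14.66 × (0.5825 − 0.08135) + 2.22 × 0.08135 = 7.346 + 0.1806 = 7.527 mg/L.
DO = C_s − D = 9.94 − 7.527 = 2.413 mg/L.

DO ≈ 2.41 mg/L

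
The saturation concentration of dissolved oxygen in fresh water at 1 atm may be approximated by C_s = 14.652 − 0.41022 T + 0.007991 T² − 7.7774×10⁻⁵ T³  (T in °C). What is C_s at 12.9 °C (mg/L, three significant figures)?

C_s = 14.652 − 0.41022×12.9 + 0.007991×12.9² − 7.7774×10⁻⁵×12.9³ = 10.52 mg/L.

C_s ≈ 10.5 mg/L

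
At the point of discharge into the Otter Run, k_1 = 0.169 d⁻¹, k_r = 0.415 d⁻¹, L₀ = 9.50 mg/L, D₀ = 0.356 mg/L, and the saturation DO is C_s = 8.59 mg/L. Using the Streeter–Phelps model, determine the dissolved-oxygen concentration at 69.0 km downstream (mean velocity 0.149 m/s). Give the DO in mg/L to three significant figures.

Travel time t = x/v = 69.0 km / (0.149 m/s) = 69000 m / 0.149 m/s = 463100 s = 5.360 d.
k_1 L₀/(k_r−k_1) = 0.169×9.50/(0.415−0.169) = 1.606/0.2460 = 6.526 mg/L.
e^(−k_1 t) = e^(−0.169×5.360) = 0.4042; e^(−k_r t) = e^(−0.415×5.360) = 0.1081.
D = 6.526 × (0.4042 − 0.1081) + 0.356 × 0.1081 = 1.932 + 0.03850 = 1.971 mg/L.
DO = C_s − D = 8.59 − 1.971 = 6.619 mg/L.

DO ≈ 6.62 mg/L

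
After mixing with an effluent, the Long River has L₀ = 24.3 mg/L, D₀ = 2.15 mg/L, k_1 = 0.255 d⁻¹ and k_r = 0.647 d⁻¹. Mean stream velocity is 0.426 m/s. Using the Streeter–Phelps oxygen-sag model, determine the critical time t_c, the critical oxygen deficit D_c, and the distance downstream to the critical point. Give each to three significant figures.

With k_r/k_1 = 2.537 and 1 − D₀(k_r−k_1)/(k_1 L₀) = 0.8640,
t_c = ln(2.537 × 0.8640) / (0.647 − 0.255) = ln(2.192) / 0.3920 = 0.7849/0.3920 = 2.002 d.
D_c = (k_1/k_r) L₀ e^(−k_1 t_c) = (0.255/0.647) × 24.3 × e^(−0.255×2.002) = 0.3941 × 24.3 × 0.6001 = 5.748 mg/L.
x_c = v t_c = 0.426 m/s × 2.002 d × 86400 s/d = 73700 m ≈ 73.7 km.

t_c ≈ 2.00 d; D_c ≈ 5.75 mg/L; x_c ≈ 73.7 km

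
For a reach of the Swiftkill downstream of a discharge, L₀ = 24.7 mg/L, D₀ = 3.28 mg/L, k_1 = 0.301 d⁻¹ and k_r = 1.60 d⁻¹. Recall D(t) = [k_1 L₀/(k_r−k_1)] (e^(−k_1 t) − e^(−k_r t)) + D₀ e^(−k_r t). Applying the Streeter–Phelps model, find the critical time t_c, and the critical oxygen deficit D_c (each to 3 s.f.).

t_c = [1/(k_r−k_1)] ln[(k_r/k_1)(1 − D₀(k_r−k_1)/(k_1 L₀))]
= [1/(1.60−0.301)] ln[(1.60/0.301)(1 − 3.28×1.299/(0.301×24.7))]
= (1/1.299) ln[5.316 × 0.4269] = 0.7698 × ln(2.269) = 0.7698 × 0.8195 = 0.6309 d.
L(t_c) = L₀ e^(−k_1 t_c) = 24.7 × 0.8271 = 20.43 mg/L, and at the critical point k_r D_c = k_1 L, so D_c = (0.301/1.60) × 20.43 = 3.843 mg/L.

t_c ≈ 0.631 d; D_c ≈ 3.84 mg/L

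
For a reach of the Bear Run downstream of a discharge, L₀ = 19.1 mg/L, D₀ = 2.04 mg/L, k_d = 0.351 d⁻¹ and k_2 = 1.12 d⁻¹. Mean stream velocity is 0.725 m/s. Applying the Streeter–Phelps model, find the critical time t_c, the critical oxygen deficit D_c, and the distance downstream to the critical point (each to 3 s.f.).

At the critical point dD/dt = 0, so k_d L₀ e^(−k_d t) = k_2 D. Substituting D(t) from the Streeter–Phelps equation and solving for t gives
t_c = ln[(k_2/k_d)(1 − D₀(k_2−k_d)/(k_d L₀))] / (k_2−k_d).
Here k_2−k_d = 0.7690 d⁻¹ and 1 − D₀(k_2−k_d)/(k_d L₀) = 1 − 2.04×0.7690/(0.351×19.1) = 0.7660, so
t_c = ln(3.191 × 0.7660) / 0.7690 = 0.8937 / 0.7690 = 1.162 d.
D_c = (k_d/k_2) L₀ e^(−k_d t_c) = (0.351/1.12) × 19.1 × e^(−0.351×1.162) = 0.3134 × 19.1 × 0.6650 = 3.981 mg/L.
x_c = v t_c = 0.725 m/s × 1.162 d × 86400 s/d = 72800 m ≈ 72.8 km.

t_c ≈ 1.16 d; D_c ≈ 3.98 mg/L; x_c ≈ 72.8 km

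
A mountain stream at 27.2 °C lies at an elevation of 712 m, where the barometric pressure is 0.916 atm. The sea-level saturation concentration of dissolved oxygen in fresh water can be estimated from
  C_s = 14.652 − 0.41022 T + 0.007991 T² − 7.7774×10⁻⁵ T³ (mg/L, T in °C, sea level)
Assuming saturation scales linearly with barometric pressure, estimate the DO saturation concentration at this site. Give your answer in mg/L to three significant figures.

C_s ≈ 7.18 mg/L

At sea level: C_s = 14.652 − 0.41022×27.2 + 0.007991×27.2² − 7.7774×10⁻⁵×27.2³ = 7.841 mg/L.
Pressure correction: C_s' = 7.841 × 0.916 = 7.182 mg/L.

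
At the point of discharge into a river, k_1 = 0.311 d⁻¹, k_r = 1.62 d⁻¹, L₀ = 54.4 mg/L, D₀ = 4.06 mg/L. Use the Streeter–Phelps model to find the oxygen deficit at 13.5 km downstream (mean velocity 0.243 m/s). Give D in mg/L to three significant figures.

Travel time t = x/v = 13.5 km / (0.243 m/s) = 13500 m / 0.243 m/s = 55560 s = 0.6430 d.
k_1 L₀/(k_r−k_1) = 0.311×54.4/(1.62−0.311) = 16.92/1.309 = 12.92 mg/L.
e^(−k_1 t) = e^(−0.311×0.6430) = 0.8188; e^(−k_r t) = e^(−1.62×0.6430) = 0.3529.
D = 12.92 × (0.8188 − 0.3529) + 4.06 × 0.3529 = 6.021 + 1.433 = 7.454 mg/L.

D ≈ 7.45 mg/L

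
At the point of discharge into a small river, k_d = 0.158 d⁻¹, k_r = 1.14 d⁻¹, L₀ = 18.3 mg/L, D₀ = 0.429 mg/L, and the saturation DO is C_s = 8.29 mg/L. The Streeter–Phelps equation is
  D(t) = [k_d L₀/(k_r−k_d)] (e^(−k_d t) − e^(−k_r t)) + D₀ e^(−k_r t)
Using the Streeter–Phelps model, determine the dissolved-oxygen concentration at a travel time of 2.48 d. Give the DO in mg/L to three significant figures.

k_d L₀/(k_r−k_d) = 0.158×18.3/(1.14−0.158) = 2.891/0.9820 = 2.944 mg/L.
e^(−k_d t) = e^(−0.158×2.480) = 0.6758; e^(−k_r t) = e^(−1.14×2.480) = 0.05918.
D = 2.944 × (0.6758 − 0.05918) + 0.429 × 0.05918 = 1.816 + 0.02539 = 1.841 mg/L.
DO = C_s − D = 8.29 − 1.841 = 6.449 mg/L.

DO ≈ 6.45 mg/L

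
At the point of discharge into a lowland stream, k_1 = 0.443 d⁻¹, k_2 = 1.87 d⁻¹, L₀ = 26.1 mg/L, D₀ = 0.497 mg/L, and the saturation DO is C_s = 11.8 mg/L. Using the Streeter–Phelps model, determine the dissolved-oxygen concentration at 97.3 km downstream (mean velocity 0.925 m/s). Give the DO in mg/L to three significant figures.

Travel time t = x/v = 97.3 km / (0.925 m/s) = 97300 m / 0.925 m/s = 105200 s = 1.217 d.
k_1 L₀/(k_2−k_1) = 0.443×26.1/(1.87−0.443) = 11.56/1.427 = 8.103 mg/L.
e^(−k_1 t) = e^(−0.443×1.217) = 0.5831; e^(−k_2 t) = e^(−1.87×1.217) = 0.1026.
D = 8.103 × (0.5831 − 0.1026) + 0.497 × 0.1026 = 3.893 + 0.05101 = 3.944 mg/L.
DO = C_s − D = 11.8 − 3.944 = 7.856 mg/L.

DO ≈ 7.86 mg/L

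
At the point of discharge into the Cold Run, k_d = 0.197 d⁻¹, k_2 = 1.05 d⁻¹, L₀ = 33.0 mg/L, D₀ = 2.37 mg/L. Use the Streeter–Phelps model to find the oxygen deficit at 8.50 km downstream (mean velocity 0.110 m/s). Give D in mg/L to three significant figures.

D ≈ 4.34 mg/L

Travel time t = x/v = 8.50 km / (0.110 m/s) = 8500 m / 0.110 m/s = 77270 s = 0.8944 d.
k_d L₀/(k_2−k_d) = 0.197×33.0/(1.05−0.197) = 6.501/0.8530 = 7.621 mg/L.
e^(−k_d t) = e^(−0.197×0.8944) = 0.8385; e^(−k_2 t) = e^(−1.05×0.8944) = 0.3910.
D = 7.621 × (0.8385 − 0.3910) + 2.37 × 0.3910 = 3.410 + 0.9266 = 4.337 mg/L.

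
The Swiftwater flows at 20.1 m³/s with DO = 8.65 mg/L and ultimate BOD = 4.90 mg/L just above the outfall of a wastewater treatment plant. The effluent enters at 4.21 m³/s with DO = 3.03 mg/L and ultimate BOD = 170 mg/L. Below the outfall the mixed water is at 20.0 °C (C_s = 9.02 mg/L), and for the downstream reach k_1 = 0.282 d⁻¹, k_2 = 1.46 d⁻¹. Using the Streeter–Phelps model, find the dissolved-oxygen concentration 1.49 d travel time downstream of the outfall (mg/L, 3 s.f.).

Mixed DO = (20.1×8.65 + 4.21×3.03)/(20.1+4.21) = 186.6/24.31 = 7.677 mg/L.
Mixed L₀ = (20.1×4.90 + 4.21×170)/(24.31) = 814.2/24.31 = 33.49 mg/L.
Initial deficit D₀ = C_s − DO₀ = 9.02 − 7.677 = 1.343 mg/L.
D(1.49) = [0.282×33.49/(1.46−0.282)](e^(−0.282×1.49) − e^(−1.46×1.49)) + 1.343 e^(−1.46×1.49)
= 8.018 × (0.6569 − 0.1136) + 1.343 × 0.1136 = 4.509 mg/L.
DO = 9.02 − 4.509 = 4.511 mg/L.

DO ≈ 4.51 mg/L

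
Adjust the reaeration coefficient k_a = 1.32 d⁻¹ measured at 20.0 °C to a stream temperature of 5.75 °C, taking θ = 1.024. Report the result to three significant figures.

k_a(T₂) = k_a(T₁) · θ^(T₂−T₁) = 1.32 × 1.024^(5.75−20.0)
= 1.32 × 1.024^-14.2 = 1.32 × 0.7132 = 0.9415 d⁻¹.

k_a ≈ 0.941 d⁻¹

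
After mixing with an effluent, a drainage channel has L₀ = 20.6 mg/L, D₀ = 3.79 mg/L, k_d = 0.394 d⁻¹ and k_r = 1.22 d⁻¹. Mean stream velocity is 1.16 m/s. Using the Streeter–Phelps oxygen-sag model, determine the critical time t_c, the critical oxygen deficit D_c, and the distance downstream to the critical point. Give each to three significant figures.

t_c ≈ 0.778 d; D_c ≈ 4.90 mg/L; x_c ≈ 78.0 km

t_c = [1/(k_r−k_d)] ln[(k_r/k_d)(1 − D₀(k_r−k_d)/(k_d L₀))]
= [1/(1.22−0.394)] ln[(1.22/0.394)(1 − 3.79×0.8260/(0.394×20.6))]
= (1/0.8260) ln[3.096 × 0.6143] = 1.211 × ln(1.902) = 1.211 × 0.6430 = 0.7784 d.
D_c = (k_d/k_r) L₀ e^(−k_d t_c) = (0.394/1.22) × 20.6 × e^(−0.394×0.7784) = 0.3230 × 20.6 × 0.7359 = 4.896 mg/L.
x_c = v t_c = 1.16 m/s × 0.7784 d × 86400 s/d = 78020 m ≈ 78.0 km.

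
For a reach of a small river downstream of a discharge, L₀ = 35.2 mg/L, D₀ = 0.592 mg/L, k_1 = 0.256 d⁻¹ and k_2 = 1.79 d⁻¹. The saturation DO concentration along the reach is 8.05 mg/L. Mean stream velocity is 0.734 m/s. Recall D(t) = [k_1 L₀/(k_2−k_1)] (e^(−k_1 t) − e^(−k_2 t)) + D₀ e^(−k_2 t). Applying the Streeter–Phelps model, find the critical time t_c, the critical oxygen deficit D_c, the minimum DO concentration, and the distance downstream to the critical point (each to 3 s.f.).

t_c = [1/(k_2−k_1)] ln[(k_2/k_1)(1 − D₀(k_2−k_1)/(k_1 L₀))]
= [1/(1.79−0.256)] ln[(1.79/0.256)(1 − 0.592×1.534/(0.256×35.2))]
= (1/1.534) ln[6.992 × 0.8992] = 0.6519 × ln(6.288) = 0.6519 × 1.839 = 1.199 d.
L(t_c) = L₀ e^(−k_1 t_c) = 35.2 × 0.7358 = 25.90 mg/L, and at the critical point k_2 D_c = k_1 L, so D_c = (0.256/1.79) × 25.90 = 3.704 mg/L.
Minimum DO = C_s − D_c = 8.05 − 3.704 = 4.346 mg/L.
x_c = v t_c = 0.734 m/s × 1.199 d × 86400 s/d = 76010 m ≈ 76.0 km.

t_c ≈ 1.20 d; D_c ≈ 3.70 mg/L; min DO ≈ 4.35 mg/L; x_c ≈ 76.0 km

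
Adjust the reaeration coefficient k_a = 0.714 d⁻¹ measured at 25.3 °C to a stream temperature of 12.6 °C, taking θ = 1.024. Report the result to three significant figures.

k_a ≈ 0.528 d⁻¹

k_a(T₂) = k_a(T₁) · θ^(T₂−T₁) = 0.714 × 1.024^(12.6−25.3)
= 0.714 × 1.024^-12.7 = 0.714 × 0.7399 = 0.5283 d⁻¹.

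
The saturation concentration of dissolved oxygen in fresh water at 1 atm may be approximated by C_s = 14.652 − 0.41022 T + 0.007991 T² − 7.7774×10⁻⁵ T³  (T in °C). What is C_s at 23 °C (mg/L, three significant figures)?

C_s ≈ 8.50 mg/L

C_s = 14.652 − 0.41022×23 + 0.007991×23² − 7.7774×10⁻⁵×23³ = 8.498 mg/L.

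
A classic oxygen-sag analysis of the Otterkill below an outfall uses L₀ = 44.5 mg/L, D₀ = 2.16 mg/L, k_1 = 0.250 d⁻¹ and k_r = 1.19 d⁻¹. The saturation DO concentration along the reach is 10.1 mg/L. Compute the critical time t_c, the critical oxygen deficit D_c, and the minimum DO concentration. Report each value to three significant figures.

t_c ≈ 1.45 d; D_c ≈ 6.51 mg/L; min DO ≈ 3.59 mg/L

At the critical point dD/dt = 0, so k_1 L₀ e^(−k_1 t) = k_r D. Substituting D(t) from the Streeter–Phelps equation and solving for t gives
t_c = ln[(k_r/k_1)(1 − D₀(k_r−k_1)/(k_1 L₀))] / (k_r−k_1).
Here k_r−k_1 = 0.9400 d⁻¹ and 1 − D₀(k_r−k_1)/(k_1 L₀) = 1 − 2.16×0.9400/(0.250×44.5) = 0.8175, so
t_c = ln(4.760 × 0.8175) / 0.9400 = 1.359 / 0.9400 = 1.445 d.
D_c = (k_1/k_r) L₀ e^(−k_1 t_c) = (0.250/1.19) × 44.5 × e^(−0.250×1.445) = 0.2101 × 44.5 × 0.6967 = 6.513 mg/L.
Minimum DO = C_s − D_c = 10.1 − 6.513 = 3.587 mg/L.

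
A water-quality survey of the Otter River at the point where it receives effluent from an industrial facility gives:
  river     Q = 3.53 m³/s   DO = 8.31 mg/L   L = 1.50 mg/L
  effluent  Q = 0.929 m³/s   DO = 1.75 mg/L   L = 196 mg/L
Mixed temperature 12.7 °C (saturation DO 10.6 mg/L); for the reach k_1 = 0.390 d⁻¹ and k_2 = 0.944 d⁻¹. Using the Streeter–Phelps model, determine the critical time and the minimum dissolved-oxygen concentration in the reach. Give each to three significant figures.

t_c ≈ 1.36 d; minimum DO ≈ 0.375 mg/L

Mixed DO = (3.53×8.31 + 0.929×1.75)/(3.53+0.929) = 30.96/4.459 = 6.943 mg/L.
Mixed L₀ = (3.53×1.50 + 0.929×196)/(4.459) = 187.4/4.459 = 42.02 mg/L.
Initial deficit D₀ = C_s − DO₀ = 10.6 − 6.943 = 3.657 mg/L.
t_c = (1/0.5540) ln[(0.944/0.390)(1 − 3.657×0.5540/(0.390×42.02))] = 1.805 × ln(2.121) = 1.357 d.
D_c = (0.390/0.944) × 42.02 × e^(−0.390×1.357) = 0.4131 × 42.02 × 0.5890 = 10.22 mg/L.
Minimum DO = 10.6 − 10.22 = 0.3752 mg/L.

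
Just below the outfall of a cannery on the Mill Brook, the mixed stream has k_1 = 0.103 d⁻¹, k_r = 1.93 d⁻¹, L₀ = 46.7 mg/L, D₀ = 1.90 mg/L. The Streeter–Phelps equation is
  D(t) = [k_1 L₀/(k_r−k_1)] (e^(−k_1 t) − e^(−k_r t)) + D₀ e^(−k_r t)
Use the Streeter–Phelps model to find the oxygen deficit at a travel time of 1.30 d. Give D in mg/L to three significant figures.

D ≈ 2.24 mg/L

k_1 L₀/(k_r−k_1) = 0.103×46.7/(1.93−0.103) = 4.810/1.827 = 2.633 mg/L.
e^(−k_1 t) = e^(−0.103×1.300) = 0.8747; e^(−k_r t) = e^(−1.93×1.300) = 0.08135.
D = 2.633 × (0.8747 − 0.08135) + 1.90 × 0.08135 = 2.089 + 0.1546 = 2.243 mg/L.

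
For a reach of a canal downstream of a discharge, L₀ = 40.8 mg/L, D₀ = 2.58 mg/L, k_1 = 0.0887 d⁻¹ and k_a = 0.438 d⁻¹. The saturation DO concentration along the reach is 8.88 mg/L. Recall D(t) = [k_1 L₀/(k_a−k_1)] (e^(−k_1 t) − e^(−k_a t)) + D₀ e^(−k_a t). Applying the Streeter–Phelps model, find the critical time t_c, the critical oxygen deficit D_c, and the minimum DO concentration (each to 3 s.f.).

At the critical point dD/dt = 0, so k_1 L₀ e^(−k_1 t) = k_a D. Substituting D(t) from the Streeter–Phelps equation and solving for t gives
t_c = ln[(k_a/k_1)(1 − D₀(k_a−k_1)/(k_1 L₀))] / (k_a−k_1).
Here k_a−k_1 = 0.3493 d⁻¹ and 1 − D₀(k_a−k_1)/(k_1 L₀) = 1 − 2.58×0.3493/(0.0887×40.8) = 0.7510, so
t_c = ln(4.938 × 0.7510) / 0.3493 = 1.311 / 0.3493 = 3.752 d.
L(t_c) = L₀ e^(−k_1 t_c) = 40.8 × 0.7169 = 29.25 mg/L, and at the critical point k_a D_c = k_1 L, so D_c = (0.0887/0.438) × 29.25 = 5.923 mg/L.
Minimum DO = C_s − D_c = 8.88 − 5.923 = 2.957 mg/L.

t_c ≈ 3.75 d; D_c ≈ 5.92 mg/L; min DO ≈ 2.96 mg/L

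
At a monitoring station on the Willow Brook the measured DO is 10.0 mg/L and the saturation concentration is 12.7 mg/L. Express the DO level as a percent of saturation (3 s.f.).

78.7 % saturation

% saturation = C/C_s × 100 = 10.0/12.7 × 100 = 78.7 %.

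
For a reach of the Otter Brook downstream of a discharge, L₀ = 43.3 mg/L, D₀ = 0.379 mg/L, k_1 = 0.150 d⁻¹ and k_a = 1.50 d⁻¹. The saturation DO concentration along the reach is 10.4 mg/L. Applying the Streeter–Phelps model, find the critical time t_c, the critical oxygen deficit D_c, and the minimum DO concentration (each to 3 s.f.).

With k_a/k_1 = 10.00 and 1 − D₀(k_a−k_1)/(k_1 L₀) = 0.9212,
t_c = ln(10.00 × 0.9212) / (1.50 − 0.150) = ln(9.212) / 1.350 = 2.221/1.350 = 1.645 d.
L(t_c) = L₀ e^(−k_1 t_c) = 43.3 × 0.7814 = 33.83 mg/L, and at the critical point k_a D_c = k_1 L, so D_c = (0.150/1.50) × 33.83 = 3.383 mg/L.
Minimum DO = C_s − D_c = 10.4 − 3.383 = 7.017 mg/L.

t_c ≈ 1.64 d; D_c ≈ 3.38 mg/L; min DO ≈ 7.02 mg/L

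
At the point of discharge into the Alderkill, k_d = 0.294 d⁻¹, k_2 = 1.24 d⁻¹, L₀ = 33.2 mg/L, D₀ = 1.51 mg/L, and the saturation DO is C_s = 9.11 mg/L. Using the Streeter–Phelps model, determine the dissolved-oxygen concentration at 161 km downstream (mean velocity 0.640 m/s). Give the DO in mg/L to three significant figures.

Travel time t = x/v = 161 km / (0.640 m/s) = 161000 m / 0.640 m/s = 251600 s = 2.912 d.
k_d L₀/(k_2−k_d) = 0.294×33.2/(1.24−0.294) = 9.761/0.9460 = 10.32 mg/L.
e^(−k_d t) = e^(−0.294×2.912) = 0.4249; e^(−k_2 t) = e^(−1.24×2.912) = 0.02704.
D = 10.32 × (0.4249 − 0.02704) + 1.51 × 0.02704 = 4.105 + 0.04083 = 4.145 mg/L.
DO = C_s − D = 9.11 − 4.145 = 4.965 mg/L.

DO ≈ 4.96 mg/L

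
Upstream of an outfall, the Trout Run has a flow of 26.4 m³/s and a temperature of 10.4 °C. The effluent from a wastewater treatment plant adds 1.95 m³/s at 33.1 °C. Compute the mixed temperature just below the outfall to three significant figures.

Flow-weighted mixing: C = (Q_r C_r + Q_w C_w)/(Q_r + Q_w)
= (26.4×10.4 + 1.95×33.1)/(26.4 + 1.95) = 339.1/28.35 = 11.96 °C.

12.0 °C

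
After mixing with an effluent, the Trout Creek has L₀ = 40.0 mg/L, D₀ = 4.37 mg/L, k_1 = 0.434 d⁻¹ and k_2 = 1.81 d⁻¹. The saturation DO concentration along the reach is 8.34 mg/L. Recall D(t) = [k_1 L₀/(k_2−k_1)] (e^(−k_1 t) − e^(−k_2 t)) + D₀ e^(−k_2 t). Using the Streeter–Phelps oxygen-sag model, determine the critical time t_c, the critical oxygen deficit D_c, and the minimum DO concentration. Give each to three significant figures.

t_c ≈ 0.729 d; D_c ≈ 6.99 mg/L; min DO ≈ 1.35 mg/L

At the critical point dD/dt = 0, so k_1 L₀ e^(−k_1 t) = k_2 D. Substituting D(t) from the Streeter–Phelps equation and solving for t gives
t_c = ln[(k_2/k_1)(1 − D₀(k_2−k_1)/(k_1 L₀))] / (k_2−k_1).
Here k_2−k_1 = 1.376 d⁻¹ and 1 − D₀(k_2−k_1)/(k_1 L₀) = 1 − 4.37×1.376/(0.434×40.0) = 0.6536, so
t_c = ln(4.171 × 0.6536) / 1.376 = 1.003 / 1.376 = 0.7288 d.
D_c = (k_1/k_2) L₀ e^(−k_1 t_c) = (0.434/1.81) × 40.0 × e^(−0.434×0.7288) = 0.2398 × 40.0 × 0.7288 = 6.990 mg/L.
Minimum DO = C_s − D_c = 8.34 − 6.990 = 1.350 mg/L.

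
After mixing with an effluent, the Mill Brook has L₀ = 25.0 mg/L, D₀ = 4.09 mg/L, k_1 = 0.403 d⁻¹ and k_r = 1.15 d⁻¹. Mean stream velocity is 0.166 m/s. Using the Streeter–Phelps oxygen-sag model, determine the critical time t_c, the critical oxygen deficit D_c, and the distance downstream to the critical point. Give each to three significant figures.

At the critical point dD/dt = 0, so k_1 L₀ e^(−k_1 t) = k_r D. Substituting D(t) from the Streeter–Phelps equation and solving for t gives
t_c = ln[(k_r/k_1)(1 − D₀(k_r−k_1)/(k_1 L₀))] / (k_r−k_1).
Here k_r−k_1 = 0.7470 d⁻¹ and 1 − D₀(k_r−k_1)/(k_1 L₀) = 1 − 4.09×0.7470/(0.403×25.0) = 0.6968, so
t_c = ln(2.854 × 0.6968) / 0.7470 = 0.6873 / 0.7470 = 0.9200 d.
L(t_c) = L₀ e^(−k_1 t_c) = 25.0 × 0.6902 = 17.26 mg/L, and at the critical point k_r D_c = k_1 L, so D_c = (0.403/1.15) × 17.26 = 6.047 mg/L.
x_c = v t_c = 0.166 m/s × 0.9200 d × 86400 s/d = 13200 m ≈ 13.2 km.

t_c ≈ 0.920 d; D_c ≈ 6.05 mg/L; x_c ≈ 13.2 km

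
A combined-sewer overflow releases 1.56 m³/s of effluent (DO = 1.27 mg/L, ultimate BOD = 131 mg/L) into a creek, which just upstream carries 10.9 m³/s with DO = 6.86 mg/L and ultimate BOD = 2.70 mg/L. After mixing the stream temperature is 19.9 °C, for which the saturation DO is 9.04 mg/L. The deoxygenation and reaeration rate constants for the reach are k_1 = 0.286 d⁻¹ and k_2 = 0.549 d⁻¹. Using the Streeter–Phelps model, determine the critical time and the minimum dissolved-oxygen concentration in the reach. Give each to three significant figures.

Mixed DO = (10.9×6.86 + 1.56×1.27)/(10.9+1.56) = 76.76/12.46 = 6.160 mg/L.
Mixed L₀ = (10.9×2.70 + 1.56×131)/(12.46) = 233.8/12.46 = 18.76 mg/L.
Initial deficit D₀ = C_s − DO₀ = 9.04 − 6.160 = 2.880 mg/L.
t_c = (1/0.2630) ln[(0.549/0.286)(1 − 2.880×0.2630/(0.286×18.76))] = 3.802 × ln(1.649) = 1.901 d.
D_c = (0.286/0.549) × 18.76 × e^(−0.286×1.901) = 0.5209 × 18.76 × 0.5806 = 5.675 mg/L.
Minimum DO = 9.04 − 5.675 = 3.365 mg/L.

t_c ≈ 1.90 d; minimum DO ≈ 3.36 mg/L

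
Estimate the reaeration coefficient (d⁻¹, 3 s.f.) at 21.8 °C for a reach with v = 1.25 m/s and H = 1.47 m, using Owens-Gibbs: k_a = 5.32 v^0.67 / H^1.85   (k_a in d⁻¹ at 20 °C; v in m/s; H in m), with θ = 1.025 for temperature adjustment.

k_a(20) = 5.32 × 1.25^0.67 / 1.47^1.85 = 5.32 × 1.161 / 2.040 = 3.029 d⁻¹.
k_a(21.8) = 3.029 × 1.025^(21.8−20) = 3.029 × 1.045 = 3.167 d⁻¹.

k_a ≈ 3.17 d⁻¹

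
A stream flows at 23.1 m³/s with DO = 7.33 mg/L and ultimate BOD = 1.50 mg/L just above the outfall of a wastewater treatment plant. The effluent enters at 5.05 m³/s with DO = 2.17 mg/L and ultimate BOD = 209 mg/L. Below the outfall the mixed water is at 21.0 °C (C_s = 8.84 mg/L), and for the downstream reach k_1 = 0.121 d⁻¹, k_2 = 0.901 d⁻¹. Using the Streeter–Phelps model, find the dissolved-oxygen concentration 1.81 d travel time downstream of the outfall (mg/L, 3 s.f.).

DO ≈ 4.71 mg/L

Mixed DO = (23.1×7.33 + 5.05×2.17)/(23.1+5.05) = 180.3/28.15 = 6.404 mg/L.
Mixed L₀ = (23.1×1.50 + 5.05×209)/(28.15) = 1090/28.15 = 38.72 mg/L.
Initial deficit D₀ = C_s − DO₀ = 8.84 − 6.404 = 2.436 mg/L.
D(1.81) = [0.121×38.72/(0.901−0.121)](e^(−0.121×1.81) − e^(−0.901×1.81)) + 2.436 e^(−0.901×1.81)
= 6.007 × (0.8033 − 0.1958) + 2.436 × 0.1958 = 4.127 mg/L.
DO = 8.84 − 4.127 = 4.713 mg/L.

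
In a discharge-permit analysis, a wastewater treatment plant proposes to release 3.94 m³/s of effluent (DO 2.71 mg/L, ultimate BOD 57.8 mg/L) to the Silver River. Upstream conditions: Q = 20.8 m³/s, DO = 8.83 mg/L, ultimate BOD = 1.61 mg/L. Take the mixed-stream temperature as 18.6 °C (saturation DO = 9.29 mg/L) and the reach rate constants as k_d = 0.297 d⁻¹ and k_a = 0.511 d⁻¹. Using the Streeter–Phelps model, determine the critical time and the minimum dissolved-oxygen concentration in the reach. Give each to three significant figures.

Mixed DO = (20.8×8.83 + 3.94×2.71)/(20.8+3.94) = 194.3/24.74 = 7.855 mg/L.
Mixed L₀ = (20.8×1.61 + 3.94×57.8)/(24.74) = 261.2/24.74 = 10.56 mg/L.
Initial deficit D₀ = C_s − DO₀ = 9.29 − 7.855 = 1.435 mg/L.
t_c = (1/0.2140) ln[(0.511/0.297)(1 − 1.435×0.2140/(0.297×10.56))] = 4.673 × ln(1.552) = 2.054 d.
D_c = (0.297/0.511) × 10.56 × e^(−0.297×2.054) = 0.5812 × 10.56 × 0.5433 = 3.334 mg/L.
Minimum DO = 9.29 − 3.334 = 5.956 mg/L.

t_c ≈ 2.05 d; minimum DO ≈ 5.96 mg/L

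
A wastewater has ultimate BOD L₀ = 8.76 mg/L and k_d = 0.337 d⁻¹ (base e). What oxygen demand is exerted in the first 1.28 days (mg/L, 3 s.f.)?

y ≈ 3.07 mg/L

y_t = L₀(1 − e^(−k_d t)) = 8.76 × (1 − e^(−0.337×1.28))
= 8.76 × (1 − 0.6496) = 8.76 × 0.3504 = 3.069 mg/L.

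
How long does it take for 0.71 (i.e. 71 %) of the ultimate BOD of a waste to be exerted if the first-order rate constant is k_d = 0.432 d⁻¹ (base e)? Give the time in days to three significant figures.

t ≈ 2.87 d

y/L₀ = 1 − e^(−k_d t) = 0.71 ⇒ e^(−k_d t) = 0.290
t = −ln(0.290) / 0.432 = 1.238 / 0.432 = 2.865 d.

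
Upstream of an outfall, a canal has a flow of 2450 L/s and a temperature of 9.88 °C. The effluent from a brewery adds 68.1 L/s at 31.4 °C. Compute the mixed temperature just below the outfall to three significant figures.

10.5 °C

Flow-weighted mixing: C = (Q_r C_r + Q_w C_w)/(Q_r + Q_w)
= (2450×9.88 + 68.1×31.4)/(2450 + 68.1) = 26340/2518 = 10.46 °C.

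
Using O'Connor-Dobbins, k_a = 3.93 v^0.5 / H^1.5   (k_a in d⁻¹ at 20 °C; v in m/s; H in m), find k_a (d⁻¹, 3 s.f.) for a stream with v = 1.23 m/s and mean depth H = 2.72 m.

k_a = 3.93 × 1.23^0.5 / 2.72^1.5 = 3.93 × 1.109 / 4.486 = 0.9716 d⁻¹.

k_a ≈ 0.972 d⁻¹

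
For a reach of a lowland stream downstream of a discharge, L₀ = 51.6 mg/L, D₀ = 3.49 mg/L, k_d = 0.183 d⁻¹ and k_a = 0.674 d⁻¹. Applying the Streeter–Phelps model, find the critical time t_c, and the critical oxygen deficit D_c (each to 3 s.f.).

With k_a/k_d = 3.683 and 1 − D₀(k_a−k_d)/(k_d L₀) = 0.8185,
t_c = ln(3.683 × 0.8185) / (0.674 − 0.183) = ln(3.015) / 0.4910 = 1.103/0.4910 = 2.247 d.
L(t_c) = L₀ e^(−k_d t_c) = 51.6 × 0.6628 = 34.20 mg/L, and at the critical point k_a D_c = k_d L, so D_c = (0.183/0.674) × 34.20 = 9.286 mg/L.

t_c ≈ 2.25 d; D_c ≈ 9.29 mg/L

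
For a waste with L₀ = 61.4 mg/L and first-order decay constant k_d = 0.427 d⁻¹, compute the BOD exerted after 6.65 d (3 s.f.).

y_t = L₀(1 − e^(−k_d t)) = 61.4 × (1 − e^(−0.427×6.65))
= 61.4 × (1 − 0.05845) = 61.4 × 0.9415 = 57.81 mg/L.

y ≈ 57.8 mg/L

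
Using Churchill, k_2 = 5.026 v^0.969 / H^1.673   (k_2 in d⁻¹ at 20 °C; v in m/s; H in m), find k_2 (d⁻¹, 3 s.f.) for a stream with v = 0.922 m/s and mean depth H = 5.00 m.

k_2 ≈ 0.315 d⁻¹

k_2 = 5.026 × 0.922^0.969 / 5.00^1.673 = 5.026 × 0.9243 / 14.77 = 0.3145 d⁻¹.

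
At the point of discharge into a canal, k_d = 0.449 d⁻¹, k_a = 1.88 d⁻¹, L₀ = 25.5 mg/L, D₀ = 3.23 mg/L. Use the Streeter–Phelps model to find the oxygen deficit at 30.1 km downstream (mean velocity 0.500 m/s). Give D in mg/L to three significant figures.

Travel time t = x/v = 30.1 km / (0.500 m/s) = 30100 m / 0.500 m/s = 60200 s = 0.6968 d.
k_d L₀/(k_a−k_d) = 0.449×25.5/(1.88−0.449) = 11.45/1.431 = 8.001 mg/L.
e^(−k_d t) = e^(−0.449×0.6968) = 0.7314; e^(−k_a t) = e^(−1.88×0.6968) = 0.2698.
D = 8.001 × (0.7314 − 0.2698) + 3.23 × 0.2698 = 3.693 + 0.8716 = 4.564 mg/L.

D ≈ 4.56 mg/L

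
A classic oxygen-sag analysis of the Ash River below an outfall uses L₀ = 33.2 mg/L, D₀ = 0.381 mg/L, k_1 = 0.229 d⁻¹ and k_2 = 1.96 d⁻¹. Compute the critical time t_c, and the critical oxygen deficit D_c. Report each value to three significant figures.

t_c = [1/(k_2−k_1)] ln[(k_2/k_1)(1 − D₀(k_2−k_1)/(k_1 L₀))]
= [1/(1.96−0.229)] ln[(1.96/0.229)(1 − 0.381×1.731/(0.229×33.2))]
= (1/1.731) ln[8.559 × 0.9133] = 0.5777 × ln(7.816) = 0.5777 × 2.056 = 1.188 d.
L(t_c) = L₀ e^(−k_1 t_c) = 33.2 × 0.7618 = 25.29 mg/L, and at the critical point k_2 D_c = k_1 L, so D_c = (0.229/1.96) × 25.29 = 2.955 mg/L.

t_c ≈ 1.19 d; D_c ≈ 2.96 mg/L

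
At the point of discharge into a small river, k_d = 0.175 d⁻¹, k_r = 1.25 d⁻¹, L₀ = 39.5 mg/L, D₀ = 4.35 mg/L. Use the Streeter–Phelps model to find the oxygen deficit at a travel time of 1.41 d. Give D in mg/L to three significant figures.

k_d L₀/(k_r−k_d) = 0.175×39.5/(1.25−0.175) = 6.912/1.075 = 6.430 mg/L.
e^(−k_d t) = e^(−0.175×1.410) = 0.7813; e^(−k_r t) = e^(−1.25×1.410) = 0.1716.
D = 6.430 × (0.7813 − 0.1716) + 4.35 × 0.1716 = 3.921 + 0.7465 = 4.667 mg/L.

D ≈ 4.67 mg/L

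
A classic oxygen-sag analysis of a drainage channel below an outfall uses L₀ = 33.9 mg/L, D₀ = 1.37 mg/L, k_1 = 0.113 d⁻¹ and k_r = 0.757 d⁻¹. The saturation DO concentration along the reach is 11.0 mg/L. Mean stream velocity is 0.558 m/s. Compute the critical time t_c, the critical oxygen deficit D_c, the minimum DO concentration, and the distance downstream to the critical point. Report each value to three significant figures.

At the critical point dD/dt = 0, so k_1 L₀ e^(−k_1 t) = k_r D. Substituting D(t) from the Streeter–Phelps equation and solving for t gives
t_c = ln[(k_r/k_1)(1 − D₀(k_r−k_1)/(k_1 L₀))] / (k_r−k_1).
Here k_r−k_1 = 0.6440 d⁻¹ and 1 − D₀(k_r−k_1)/(k_1 L₀) = 1 − 1.37×0.6440/(0.113×33.9) = 0.7697, so
t_c = ln(6.699 × 0.7697) / 0.6440 = 1.640 / 0.6440 = 2.547 d.
L(t_c) = L₀ e^(−k_1 t_c) = 33.9 × 0.7499 = 25.42 mg/L, and at the critical point k_r D_c = k_1 L, so D_c = (0.113/0.757) × 25.42 = 3.795 mg/L.
Minimum DO = C_s − D_c = 11.0 − 3.795 = 7.205 mg/L.
x_c = v t_c = 0.558 m/s × 2.547 d × 86400 s/d = 122800 m ≈ 123 km.

t_c ≈ 2.55 d; D_c ≈ 3.79 mg/L; min DO ≈ 7.21 mg/L; x_c ≈ 123 km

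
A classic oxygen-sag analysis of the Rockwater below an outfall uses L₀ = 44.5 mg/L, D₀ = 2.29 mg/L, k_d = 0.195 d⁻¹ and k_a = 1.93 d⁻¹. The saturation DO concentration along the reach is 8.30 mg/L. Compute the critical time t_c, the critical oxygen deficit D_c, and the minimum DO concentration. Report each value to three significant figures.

With k_a/k_d = 9.897 and 1 − D₀(k_a−k_d)/(k_d L₀) = 0.5421,
t_c = ln(9.897 × 0.5421) / (1.93 − 0.195) = ln(5.366) / 1.735 = 1.680/1.735 = 0.9683 d.
L(t_c) = L₀ e^(−k_d t_c) = 44.5 × 0.8279 = 36.84 mg/L, and at the critical point k_a D_c = k_d L, so D_c = (0.195/1.93) × 36.84 = 3.722 mg/L.
Minimum DO = C_s − D_c = 8.30 − 3.722 = 4.578 mg/L.

t_c ≈ 0.968 d; D_c ≈ 3.72 mg/L; min DO ≈ 4.58 mg/L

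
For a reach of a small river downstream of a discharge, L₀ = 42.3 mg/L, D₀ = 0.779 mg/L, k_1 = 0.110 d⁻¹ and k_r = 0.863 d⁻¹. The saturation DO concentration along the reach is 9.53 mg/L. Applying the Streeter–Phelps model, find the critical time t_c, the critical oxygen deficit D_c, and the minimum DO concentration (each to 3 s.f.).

t_c ≈ 2.56 d; D_c ≈ 4.07 mg/L; min DO ≈ 5.46 mg/L

t_c = [1/(k_r−k_1)] ln[(k_r/k_1)(1 − D₀(k_r−k_1)/(k_1 L₀))]
= [1/(0.863−0.110)] ln[(0.863/0.110)(1 − 0.779×0.7530/(0.110×42.3))]
= (1/0.7530) ln[7.845 × 0.8739] = 1.328 × ln(6.856) = 1.328 × 1.925 = 2.557 d.
L(t_c) = L₀ e^(−k_1 t_c) = 42.3 × 0.7549 = 31.93 mg/L, and at the critical point k_r D_c = k_1 L, so D_c = (0.110/0.863) × 31.93 = 4.070 mg/L.
Minimum DO = C_s − D_c = 9.53 − 4.070 = 5.460 mg/L.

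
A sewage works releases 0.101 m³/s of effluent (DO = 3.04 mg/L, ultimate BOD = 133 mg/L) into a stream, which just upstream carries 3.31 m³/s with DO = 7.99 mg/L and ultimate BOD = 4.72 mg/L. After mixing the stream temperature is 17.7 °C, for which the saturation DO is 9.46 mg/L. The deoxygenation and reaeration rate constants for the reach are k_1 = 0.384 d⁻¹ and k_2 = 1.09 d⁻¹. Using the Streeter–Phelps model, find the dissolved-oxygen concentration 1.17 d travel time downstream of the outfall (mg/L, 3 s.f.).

Mixed DO = (3.31×7.99 + 0.101×3.04)/(3.31+0.101) = 26.75/3.411 = 7.843 mg/L.
Mixed L₀ = (3.31×4.72 + 0.101×133)/(3.411) = 29.06/3.411 = 8.518 mg/L.
Initial deficit D₀ = C_s − DO₀ = 9.46 − 7.843 = 1.617 mg/L.
D(1.17) = [0.384×8.518/(1.09−0.384)](e^(−0.384×1.17) − e^(−1.09×1.17)) + 1.617 e^(−1.09×1.17)
= 4.633 × (0.6381 − 0.2793) + 1.617 × 0.2793 = 2.114 mg/L.
DO = 9.46 − 2.114 = 7.346 mg/L.

DO ≈ 7.35 mg/L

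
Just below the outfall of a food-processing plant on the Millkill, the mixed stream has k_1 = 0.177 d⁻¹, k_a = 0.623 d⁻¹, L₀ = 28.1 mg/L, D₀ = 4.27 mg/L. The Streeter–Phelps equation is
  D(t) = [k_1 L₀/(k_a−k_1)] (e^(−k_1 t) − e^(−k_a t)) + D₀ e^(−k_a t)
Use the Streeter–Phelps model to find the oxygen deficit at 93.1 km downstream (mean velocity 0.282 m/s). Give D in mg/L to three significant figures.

Travel time t = x/v = 93.1 km / (0.282 m/s) = 93100 m / 0.282 m/s = 330100 s = 3.821 d.
k_1 L₀/(k_a−k_1) = 0.177×28.1/(0.623−0.177) = 4.974/0.4460 = 11.15 mg/L.
e^(−k_1 t) = e^(−0.177×3.821) = 0.5085; e^(−k_a t) = e^(−0.623×3.821) = 0.09250.
D = 11.15 × (0.5085 − 0.09250) + 4.27 × 0.09250 = 4.639 + 0.3950 = 5.034 mg/L.

D ≈ 5.03 mg/L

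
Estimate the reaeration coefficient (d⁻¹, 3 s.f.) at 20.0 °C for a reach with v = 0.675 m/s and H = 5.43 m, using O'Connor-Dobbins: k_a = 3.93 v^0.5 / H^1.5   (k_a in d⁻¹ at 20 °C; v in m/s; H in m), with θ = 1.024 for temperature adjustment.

k_a(20) = 3.93 × 0.675^0.5 / 5.43^1.5 = 3.93 × 0.8216 / 12.65 = 0.2552 d⁻¹.
k_a(20.0) = 0.2552 × 1.024^(20.0−20) = 0.2552 × 1.000 = 0.2552 d⁻¹.

k_a ≈ 0.255 d⁻¹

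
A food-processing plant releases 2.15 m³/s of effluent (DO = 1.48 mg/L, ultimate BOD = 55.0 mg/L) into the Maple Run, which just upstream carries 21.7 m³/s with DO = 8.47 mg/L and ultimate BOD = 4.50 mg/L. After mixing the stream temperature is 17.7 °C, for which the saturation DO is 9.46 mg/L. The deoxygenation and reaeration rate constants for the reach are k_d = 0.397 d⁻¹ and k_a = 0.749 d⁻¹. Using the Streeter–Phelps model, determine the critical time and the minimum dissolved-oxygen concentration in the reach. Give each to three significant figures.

Mixed DO = (21.7×8.47 + 2.15×1.48)/(21.7+2.15) = 187.0/23.85 = 7.840 mg/L.
Mixed L₀ = (21.7×4.50 + 2.15×55.0)/(23.85) = 215.9/23.85 = 9.052 mg/L.
Initial deficit D₀ = C_s − DO₀ = 9.46 − 7.840 = 1.620 mg/L.
t_c = (1/0.3520) ln[(0.749/0.397)(1 − 1.620×0.3520/(0.397×9.052))] = 2.841 × ln(1.587) = 1.313 d.
D_c = (0.397/0.749) × 9.052 × e^(−0.397×1.313) = 0.5300 × 9.052 × 0.5939 = 2.850 mg/L.
Minimum DO = 9.46 − 2.850 = 6.610 mg/L.

t_c ≈ 1.31 d; minimum DO ≈ 6.61 mg/L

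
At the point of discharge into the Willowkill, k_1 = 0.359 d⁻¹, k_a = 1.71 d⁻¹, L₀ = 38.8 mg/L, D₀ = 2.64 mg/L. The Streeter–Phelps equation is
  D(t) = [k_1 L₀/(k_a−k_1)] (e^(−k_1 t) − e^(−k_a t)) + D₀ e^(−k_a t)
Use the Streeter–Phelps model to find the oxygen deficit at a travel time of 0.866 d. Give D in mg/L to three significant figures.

D ≈ 5.81 mg/L

k_1 L₀/(k_a−k_1) = 0.359×38.8/(1.71−0.359) = 13.93/1.351 = 10.31 mg/L.
e^(−k_1 t) = e^(−0.359×0.8660) = 0.7328; e^(−k_a t) = e^(−1.71×0.8660) = 0.2274.
D = 10.31 × (0.7328 − 0.2274) + 2.64 × 0.2274 = 5.210 + 0.6004 = 5.811 mg/L.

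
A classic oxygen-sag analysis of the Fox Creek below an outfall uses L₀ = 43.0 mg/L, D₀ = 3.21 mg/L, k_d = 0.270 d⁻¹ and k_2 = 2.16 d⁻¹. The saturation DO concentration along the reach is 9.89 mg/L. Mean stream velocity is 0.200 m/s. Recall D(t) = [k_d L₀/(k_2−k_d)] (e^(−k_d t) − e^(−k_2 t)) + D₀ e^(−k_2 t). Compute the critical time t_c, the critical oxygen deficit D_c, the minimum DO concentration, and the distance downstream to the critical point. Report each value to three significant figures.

t_c ≈ 0.709 d; D_c ≈ 4.44 mg/L; min DO ≈ 5.45 mg/L; x_c ≈ 12.3 km

t_c = [1/(k_2−k_d)] ln[(k_2/k_d)(1 − D₀(k_2−k_d)/(k_d L₀))]
= [1/(2.16−0.270)] ln[(2.16/0.270)(1 − 3.21×1.890/(0.270×43.0))]
= (1/1.890) ln[8.000 × 0.4774] = 0.5291 × ln(3.820) = 0.5291 × 1.340 = 0.7091 d.
L(t_c) = L₀ e^(−k_d t_c) = 43.0 × 0.8258 = 35.51 mg/L, and at the critical point k_2 D_c = k_d L, so D_c = (0.270/2.16) × 35.51 = 4.438 mg/L.
Minimum DO = C_s − D_c = 9.89 − 4.438 = 5.452 mg/L.
x_c = v t_c = 0.200 m/s × 0.7091 d × 86400 s/d = 12250 m ≈ 12.3 km.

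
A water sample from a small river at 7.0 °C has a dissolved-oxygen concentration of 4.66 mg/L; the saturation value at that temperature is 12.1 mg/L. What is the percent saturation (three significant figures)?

% saturation = C/C_s × 100 = 4.66/12.1 × 100 = 38.5 %.

38.5 % saturation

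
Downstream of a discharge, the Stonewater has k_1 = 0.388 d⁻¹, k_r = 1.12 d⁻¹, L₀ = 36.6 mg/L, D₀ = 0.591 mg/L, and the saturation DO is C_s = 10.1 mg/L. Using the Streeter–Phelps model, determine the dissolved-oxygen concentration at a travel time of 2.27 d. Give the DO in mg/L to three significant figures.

k_1 L₀/(k_r−k_1) = 0.388×36.6/(1.12−0.388) = 14.20/0.7320 = 19.40 mg/L.
e^(−k_1 t) = e^(−0.388×2.270) = 0.4145; e^(−k_r t) = e^(−1.12×2.270) = 0.07868.
D = 19.40 × (0.4145 − 0.07868) + 0.591 × 0.07868 = 6.514 + 0.04650 = 6.561 mg/L.
DO = C_s − D = 10.1 − 6.561 = 3.539 mg/L.

DO ≈ 3.54 mg/L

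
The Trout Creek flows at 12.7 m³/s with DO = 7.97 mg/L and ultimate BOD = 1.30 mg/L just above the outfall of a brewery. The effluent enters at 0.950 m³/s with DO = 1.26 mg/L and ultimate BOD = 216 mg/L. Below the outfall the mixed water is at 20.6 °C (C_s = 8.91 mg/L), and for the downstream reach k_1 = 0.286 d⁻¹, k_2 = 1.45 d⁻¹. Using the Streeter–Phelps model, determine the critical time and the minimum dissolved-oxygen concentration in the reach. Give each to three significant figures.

t_c ≈ 1.02 d; minimum DO ≈ 6.52 mg/L

Mixed DO = (12.7×7.97 + 0.950×1.26)/(12.7+0.950) = 102.4/13.65 = 7.503 mg/L.
Mixed L₀ = (12.7×1.30 + 0.950×216)/(13.65) = 221.7/13.65 = 16.24 mg/L.
Initial deficit D₀ = C_s − DO₀ = 8.91 − 7.503 = 1.407 mg/L.
t_c = (1/1.164) ln[(1.45/0.286)(1 − 1.407×1.164/(0.286×16.24))] = 0.8591 × ln(3.282) = 1.021 d.
D_c = (0.286/1.45) × 16.24 × e^(−0.286×1.021) = 0.1972 × 16.24 × 0.7467 = 2.392 mg/L.
Minimum DO = 8.91 − 2.392 = 6.518 mg/L.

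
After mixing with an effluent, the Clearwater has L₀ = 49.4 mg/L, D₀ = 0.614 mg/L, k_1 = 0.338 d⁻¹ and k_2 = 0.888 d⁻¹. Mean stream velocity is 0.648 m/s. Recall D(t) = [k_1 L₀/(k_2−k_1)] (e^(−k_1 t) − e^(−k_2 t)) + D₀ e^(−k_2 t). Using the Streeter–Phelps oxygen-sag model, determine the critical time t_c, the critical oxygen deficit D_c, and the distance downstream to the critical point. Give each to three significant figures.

With k_2/k_1 = 2.627 and 1 − D₀(k_2−k_1)/(k_1 L₀) = 0.9798,
t_c = ln(2.627 × 0.9798) / (0.888 − 0.338) = ln(2.574) / 0.5500 = 0.9455/0.5500 = 1.719 d.
L(t_c) = L₀ e^(−k_1 t_c) = 49.4 × 0.5593 = 27.63 mg/L, and at the critical point k_2 D_c = k_1 L, so D_c = (0.338/0.888) × 27.63 = 10.52 mg/L.
x_c = v t_c = 0.648 m/s × 1.719 d × 86400 s/d = 96250 m ≈ 96.2 km.

t_c ≈ 1.72 d; D_c ≈ 10.5 mg/L; x_c ≈ 96.2 km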